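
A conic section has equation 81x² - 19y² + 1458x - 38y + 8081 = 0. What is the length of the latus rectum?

Group: 81(x² + 18x) -19(y² + 2y) = -8081
81(x + 9)² -19(y + 1)² = -8081 + 6561 - 19 = -1539
Dividing both sides by -1539: (y + 1)²/81 - (x + 9)²/19 = 1
Hyperbola, center (-9, -1), transverse axis vertical; a² = 81, b² = 19.
Latus rectum length = 2b²/a = 2·19/9 = 38/9.

38/9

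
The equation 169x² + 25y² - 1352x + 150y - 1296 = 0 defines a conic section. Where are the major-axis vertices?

(4, -16) and (4, 10)

Group: 169(x² - 8x) + 25(y² + 6y) = 1296
Complete the square: 169(x - 4)² + 25(y + 3)² = 1296 + 2704 + 225 = 4225
Divide through by 4225 to get (x - 4)²/25 + (y + 3)²/169 = 1.
Ellipse, center (4, -3), major axis vertical; a² = 169, b² = 25.
a = 13. Vertices at (h, k ± a).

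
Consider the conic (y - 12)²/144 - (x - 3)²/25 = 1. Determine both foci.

Center (3, 12). The positive term is the y-term, so the transverse axis is vertical; a² = 144, b² = 25.
c² = a² + b² = 144 + 25 = 169, so c = 13.
Foci lie on the vertical axis through the center: (h, k ± c).

(3, -1) and (3, 25)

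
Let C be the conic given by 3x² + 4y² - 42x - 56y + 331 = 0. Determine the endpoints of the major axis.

(5, 7) and (9, 7)

Rearranging, 3(x² - 14x) + 4(y² - 14y) = -331.
3(x - 7)² + 4(y - 7)² = -331 + 147 + 196 = 12
Divide through by 12 to get (x - 7)²/4 + (y - 7)²/3 = 1.
Ellipse, center (7, 7), major axis horizontal; a² = 4, b² = 3.
a = 2. Vertices at (h ± a, k).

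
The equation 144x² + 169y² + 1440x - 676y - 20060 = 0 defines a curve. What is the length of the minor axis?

Collect terms: 144(x² + 10x) + 169(y² - 4y) = 20060
Completing the square gives 144(x + 5)² + 169(y - 2)² = 20060 + 3600 + 676 = 24336.
Divide by 24336: (x + 5)²/169 + (y - 2)²/144 = 1
Ellipse, center (-5, 2), major axis horizontal; a² = 169, b² = 144.
b² = 144 so b = 12; the minor axis has length 2b = 24.

24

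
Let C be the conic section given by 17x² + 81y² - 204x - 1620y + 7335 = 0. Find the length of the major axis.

18

Collect terms: 17(x² - 12x) + 81(y² - 20y) = -7335
Complete the square in x and y: 17(x - 6)² + 81(y - 10)² = -7335 + 612 + 8100 = 1377
Divide through by 1377 to get (x - 6)²/81 + (y - 10)²/17 = 1.
Ellipse, center (6, 10), major axis horizontal; a² = 81, b² = 17.
a² = 81 so a = 9; the major axis has length 2a = 18.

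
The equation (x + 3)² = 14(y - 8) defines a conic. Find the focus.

(-3, 23/2)

Vertex (-3, 8); 4p = 14 so p = 7/2. Opens up.
Focus is p units from the vertex along the axis: (h, k + p).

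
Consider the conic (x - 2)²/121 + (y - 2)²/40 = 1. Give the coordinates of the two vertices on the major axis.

(-9, 2) and (13, 2)

Center (2, 2). The larger denominator 121 sits under the x-term, so the major axis is horizontal; a² = 121, b² = 40.
a = 11. Vertices at (h ± a, k).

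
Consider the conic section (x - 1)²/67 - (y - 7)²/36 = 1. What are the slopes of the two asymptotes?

6√67/67 and -6√67/67

Center (1, 7). The positive term is the x-term, so the transverse axis is horizontal; a² = 67, b² = 36.
For a horizontal hyperbola the asymptotes have slope ±b/a.
Here that is ±6/√67 = ±6√67/67.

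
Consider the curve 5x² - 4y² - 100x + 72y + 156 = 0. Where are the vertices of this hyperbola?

(8, 9) and (12, 9)

Rearranging, 5(x² - 20x) -4(y² - 18y) = -156.
Completing the square gives 5(x - 10)² -4(y - 9)² = -156 + 500 - 324 = 20.
Dividing both sides by 20: (x - 10)²/4 - (y - 9)²/5 = 1
Hyperbola, center (10, 9), transverse axis horizontal; a² = 4, b² = 5.
a = 2. Vertices at (h ± a, k).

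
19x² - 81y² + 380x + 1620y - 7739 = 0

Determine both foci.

Rearranging, 19(x² + 20x) -81(y² - 20y) = 7739.
19(x + 10)² -81(y - 10)² = 7739 + 1900 - 8100 = 1539
Divide through by 1539 to get (x + 10)²/81 - (y - 10)²/19 = 1.
Hyperbola, center (-10, 10), transverse axis horizontal; a² = 81, b² = 19.
c² = a² + b² = 81 + 19 = 100, so c = 10.
Foci lie on the horizontal axis through the center: (h ± c, k).

(-20, 10) and (0, 10)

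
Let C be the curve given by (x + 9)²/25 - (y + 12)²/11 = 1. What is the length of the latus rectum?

22/5

Center (-9, -12). The positive term is the x-term, so the transverse axis is horizontal; a² = 25, b² = 11.
Latus rectum length = 2b²/a = 2·11/5 = 22/5.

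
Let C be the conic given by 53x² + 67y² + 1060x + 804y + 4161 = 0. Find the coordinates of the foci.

Group: 53(x² + 20x) + 67(y² + 12y) = -4161
53(x + 10)² + 67(y + 6)² = -4161 + 5300 + 2412 = 3551
Dividing both sides by 3551: (x + 10)²/67 + (y + 6)²/53 = 1
Ellipse, center (-10, -6), major axis horizontal; a² = 67, b² = 53.
c² = a² - b² = 67 - 53 = 14, so c = √14.
Foci lie on the horizontal axis through the center: (h ± c, k).

(-10 - √14, -6) and (-10 + √14, -6)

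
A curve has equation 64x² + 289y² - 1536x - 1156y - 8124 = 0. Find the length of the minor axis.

Group the x- and y-terms: 64(x² - 24x) + 289(y² - 4y) = 8124
Complete the square: 64(x - 12)² + 289(y - 2)² = 8124 + 9216 + 1156 = 18496
Dividing both sides by 18496: (x - 12)²/289 + (y - 2)²/64 = 1
Ellipse, center (12, 2), major axis horizontal; a² = 289, b² = 64.
b² = 64 so b = 8; the minor axis has length 2b = 16.

16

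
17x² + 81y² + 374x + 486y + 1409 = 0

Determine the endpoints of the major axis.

Group: 17(x² + 22x) + 81(y² + 6y) = -1409
Complete the square in x and y: 17(x + 11)² + 81(y + 3)² = -1409 + 2057 + 729 = 1377
Dividing both sides by 1377: (x + 11)²/81 + (y + 3)²/17 = 1
Ellipse, center (-11, -3), major axis horizontal; a² = 81, b² = 17.
a = 9. Vertices at (h ± a, k).

(-20, -3) and (-2, -3)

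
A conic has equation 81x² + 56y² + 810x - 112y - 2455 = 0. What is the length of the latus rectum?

112/9

81(x² + 10x) + 56(y² - 2y) = 2455
Complete the square: 81(x + 5)² + 56(y - 1)² = 2455 + 2025 + 56 = 4536
Divide through by 4536 to get (x + 5)²/56 + (y - 1)²/81 = 1.
Ellipse, center (-5, 1), major axis vertical; a² = 81, b² = 56.
Latus rectum length = 2b²/a = 2·56/9 = 112/9.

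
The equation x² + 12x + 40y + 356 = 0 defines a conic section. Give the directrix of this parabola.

y = 2

Only x is squared. Complete the square in x: (x + 6)² = -40(y + 8).
Vertex (-6, -8); 4p = -40 so p = -10. Opens down.
Directrix is the horizontal line y = k − p = -8 − (-10) = 2.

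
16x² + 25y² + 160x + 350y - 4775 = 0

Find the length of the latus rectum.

128/5

Rearranging, 16(x² + 10x) + 25(y² + 14y) = 4775.
Complete the square in x and y: 16(x + 5)² + 25(y + 7)² = 4775 + 400 + 1225 = 6400
Dividing both sides by 6400: (x + 5)²/400 + (y + 7)²/256 = 1
Ellipse, center (-5, -7), major axis horizontal; a² = 400, b² = 256.
Latus rectum length = 2b²/a = 2·256/20 = 128/5.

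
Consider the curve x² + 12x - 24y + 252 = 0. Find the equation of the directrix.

Only x is squared. Complete the square in x: (x + 6)² = 24(y - 9).
Vertex (-6, 9); 4p = 24 so p = 6. Opens up.
Directrix is the horizontal line y = k − p = 9 − (6) = 3.

y = 3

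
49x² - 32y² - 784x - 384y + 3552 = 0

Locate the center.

(8, -6)

Rearranging, 49(x² - 16x) -32(y² + 12y) = -3552.
49(x - 8)² -32(y + 6)² = -3552 + 3136 - 1152 = -1568
Divide by -1568: (y + 6)²/49 - (x - 8)²/32 = 1
Hyperbola with center (8, -6).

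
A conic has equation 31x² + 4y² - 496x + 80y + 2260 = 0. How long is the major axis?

2√31

Collect terms: 31(x² - 16x) + 4(y² + 20y) = -2260
Complete the square in x and y: 31(x - 8)² + 4(y + 10)² = -2260 + 1984 + 400 = 124
Divide through by 124 to get (x - 8)²/4 + (y + 10)²/31 = 1.
Ellipse, center (8, -10), major axis vertical; a² = 31, b² = 4.
a² = 31 so a = √31; the major axis has length 2a = 2√31.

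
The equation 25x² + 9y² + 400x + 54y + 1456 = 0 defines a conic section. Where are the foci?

(-8, -7) and (-8, 1)

Group: 25(x² + 16x) + 9(y² + 6y) = -1456
Complete the square: 25(x + 8)² + 9(y + 3)² = -1456 + 1600 + 81 = 225
Dividing both sides by 225: (x + 8)²/9 + (y + 3)²/25 = 1
Ellipse, center (-8, -3), major axis vertical; a² = 25, b² = 9.
c² = a² - b² = 25 - 9 = 16, so c = 4.
Foci lie on the vertical axis through the center: (h, k ± c).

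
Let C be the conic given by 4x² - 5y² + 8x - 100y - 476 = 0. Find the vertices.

Rearranging, 4(x² + 2x) -5(y² + 20y) = 476.
Complete the square: 4(x + 1)² -5(y + 10)² = 476 + 4 - 500 = -20
Divide through by -20 to get (y + 10)²/4 - (x + 1)²/5 = 1.
Hyperbola, center (-1, -10), transverse axis vertical; a² = 4, b² = 5.
a = 2. Vertices at (h, k ± a).

(-1, -12) and (-1, -8)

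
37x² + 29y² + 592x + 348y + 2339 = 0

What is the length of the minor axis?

2√29

Rearranging, 37(x² + 16x) + 29(y² + 12y) = -2339.
Completing the square gives 37(x + 8)² + 29(y + 6)² = -2339 + 2368 + 1044 = 1073.
Dividing both sides by 1073: (x + 8)²/29 + (y + 6)²/37 = 1
Ellipse, center (-8, -6), major axis vertical; a² = 37, b² = 29.
b² = 29 so b = √29; the minor axis has length 2b = 2√29.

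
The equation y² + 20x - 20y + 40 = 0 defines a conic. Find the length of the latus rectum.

Only y is squared. Complete the square in y: (y - 10)² = -20(x - 3).
Vertex (3, 10); 4p = -20 so p = -5. Opens left.
Latus rectum length = |4p| = 20.

20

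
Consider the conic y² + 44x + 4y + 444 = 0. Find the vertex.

(-10, -2)

Only y is squared. Complete the square in y: (y + 2)² = -44(x + 10).
Vertex (-10, -2); 4p = -44 so p = -11. Opens left.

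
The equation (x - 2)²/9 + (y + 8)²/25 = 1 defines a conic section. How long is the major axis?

Center (2, -8). The larger denominator 25 sits under the y-term, so the major axis is vertical; a² = 25, b² = 9.
a² = 25 so a = 5; the major axis has length 2a = 10.

10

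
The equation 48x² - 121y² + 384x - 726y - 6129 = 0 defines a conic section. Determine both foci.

(-17, -3) and (9, -3)

Rearranging, 48(x² + 8x) -121(y² + 6y) = 6129.
48(x + 4)² -121(y + 3)² = 6129 + 768 - 1089 = 5808
Divide by 5808: (x + 4)²/121 - (y + 3)²/48 = 1
Hyperbola, center (-4, -3), transverse axis horizontal; a² = 121, b² = 48.
c² = a² + b² = 121 + 48 = 169, so c = 13.
Foci lie on the horizontal axis through the center: (h ± c, k).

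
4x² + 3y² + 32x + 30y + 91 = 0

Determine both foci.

Group the x- and y-terms: 4(x² + 8x) + 3(y² + 10y) = -91
Completing the square gives 4(x + 4)² + 3(y + 5)² = -91 + 64 + 75 = 48.
Divide through by 48 to get (x + 4)²/12 + (y + 5)²/16 = 1.
Ellipse, center (-4, -5), major axis vertical; a² = 16, b² = 12.
c² = a² - b² = 16 - 12 = 4, so c = 2.
Foci lie on the vertical axis through the center: (h, k ± c).

(-4, -7) and (-4, -3)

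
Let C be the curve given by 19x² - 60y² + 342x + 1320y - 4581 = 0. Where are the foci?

Group the x- and y-terms: 19(x² + 18x) -60(y² - 22y) = 4581
19(x + 9)² -60(y - 11)² = 4581 + 1539 - 7260 = -1140
Divide by -1140: (y - 11)²/19 - (x + 9)²/60 = 1
Hyperbola, center (-9, 11), transverse axis vertical; a² = 19, b² = 60.
c² = a² + b² = 19 + 60 = 79, so c = √79.
Foci lie on the vertical axis through the center: (h, k ± c).

(-9, 11 - √79) and (-9, 11 + √79)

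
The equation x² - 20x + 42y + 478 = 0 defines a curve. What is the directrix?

y = 3/2

Only x is squared. Complete the square in x: (x - 10)² = -42(y + 9).
Vertex (10, -9); 4p = -42 so p = -21/2. Opens down.
Directrix is the horizontal line y = k − p = -9 − (-21/2) = 3/2.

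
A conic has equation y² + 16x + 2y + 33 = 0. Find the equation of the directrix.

x = 2

Only y is squared. Complete the square in y: (y + 1)² = -16(x + 2).
Vertex (-2, -1); 4p = -16 so p = -4. Opens left.
Directrix is the vertical line x = h − p = -2 − (-4) = 2.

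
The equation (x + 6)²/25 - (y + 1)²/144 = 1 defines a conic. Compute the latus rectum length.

Center (-6, -1). The positive term is the x-term, so the transverse axis is horizontal; a² = 25, b² = 144.
Latus rectum length = 2b²/a = 2·144/5 = 288/5.

288/5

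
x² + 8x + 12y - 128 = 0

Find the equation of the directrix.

y = 15

Only x is squared. Complete the square in x: (x + 4)² = -12(y - 12).
Vertex (-4, 12); 4p = -12 so p = -3. Opens down.
Directrix is the horizontal line y = k − p = 12 − (-3) = 15.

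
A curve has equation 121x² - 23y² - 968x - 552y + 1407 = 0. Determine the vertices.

(4, -23) and (4, -1)

Rearranging, 121(x² - 8x) -23(y² + 24y) = -1407.
Completing the square gives 121(x - 4)² -23(y + 12)² = -1407 + 1936 - 3312 = -2783.
Divide through by -2783 to get (y + 12)²/121 - (x - 4)²/23 = 1.
Hyperbola, center (4, -12), transverse axis vertical; a² = 121, b² = 23.
a = 11. Vertices at (h, k ± a).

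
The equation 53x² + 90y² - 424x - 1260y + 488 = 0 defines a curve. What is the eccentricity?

Group the x- and y-terms: 53(x² - 8x) + 90(y² - 14y) = -488
Complete the square in x and y: 53(x - 4)² + 90(y - 7)² = -488 + 848 + 4410 = 4770
Dividing both sides by 4770: (x - 4)²/90 + (y - 7)²/53 = 1
Ellipse, center (4, 7), major axis horizontal; a² = 90, b² = 53.
c² = a² - b² = 37, so c = √37.
e = c/a = √37/3√10 = √370/30.

e = √370/30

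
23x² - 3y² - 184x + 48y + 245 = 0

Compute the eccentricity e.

e = √598/23

Collect terms: 23(x² - 8x) -3(y² - 16y) = -245
Complete the square: 23(x - 4)² -3(y - 8)² = -245 + 368 - 192 = -69
Dividing both sides by -69: (y - 8)²/23 - (x - 4)²/3 = 1
Hyperbola, center (4, 8), transverse axis vertical; a² = 23, b² = 3.
c² = a² + b² = 26, so c = √26.
e = c/a = √26/√23 = √598/23.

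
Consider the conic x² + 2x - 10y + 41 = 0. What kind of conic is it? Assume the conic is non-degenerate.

parabola

No xy term. Coefficients of x² and y² are A = 1, C = 0.
Exactly one squared variable ⇒ parabola.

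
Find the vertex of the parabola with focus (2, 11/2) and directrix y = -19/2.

The vertex is the midpoint between the focus and the directrix along the axis of symmetry.
Axis is vertical (directrix is horizontal). Vertex y-coordinate = (11/2 + (-19/2))/2 = -2; x-coordinate = 2.

(2, -2)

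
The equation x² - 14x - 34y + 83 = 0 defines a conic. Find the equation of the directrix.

Only x is squared. Complete the square in x: (x - 7)² = 34(y - 1).
Vertex (7, 1); 4p = 34 so p = 17/2. Opens up.
Directrix is the horizontal line y = k − p = 1 − (17/2) = -15/2.

y = -15/2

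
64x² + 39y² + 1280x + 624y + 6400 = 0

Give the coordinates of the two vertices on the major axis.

(-10, -16) and (-10, 0)

Rearranging, 64(x² + 20x) + 39(y² + 16y) = -6400.
Completing the square gives 64(x + 10)² + 39(y + 8)² = -6400 + 6400 + 2496 = 2496.
Dividing both sides by 2496: (x + 10)²/39 + (y + 8)²/64 = 1
Ellipse, center (-10, -8), major axis vertical; a² = 64, b² = 39.
a = 8. Vertices at (h, k ± a).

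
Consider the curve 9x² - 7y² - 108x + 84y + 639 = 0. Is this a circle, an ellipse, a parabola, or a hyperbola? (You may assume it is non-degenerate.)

hyperbola

No xy term. Coefficients of x² and y² are A = 9, C = -7.
A and C have opposite signs ⇒ hyperbola.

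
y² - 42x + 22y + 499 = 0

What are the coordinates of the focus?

Only y is squared. Complete the square in y: (y + 11)² = 42(x - 9).
Vertex (9, -11); 4p = 42 so p = 21/2. Opens right.
Focus is p units from the vertex along the axis: (h + p, k).

(39/2, -11)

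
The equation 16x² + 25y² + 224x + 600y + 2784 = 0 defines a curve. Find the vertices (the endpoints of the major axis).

Group the x- and y-terms: 16(x² + 14x) + 25(y² + 24y) = -2784
Complete the square in x and y: 16(x + 7)² + 25(y + 12)² = -2784 + 784 + 3600 = 1600
Divide by 1600: (x + 7)²/100 + (y + 12)²/64 = 1
Ellipse, center (-7, -12), major axis horizontal; a² = 100, b² = 64.
a = 10. Vertices at (h ± a, k).

(-17, -12) and (3, -12)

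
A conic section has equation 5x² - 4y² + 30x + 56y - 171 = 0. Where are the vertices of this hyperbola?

Group the x- and y-terms: 5(x² + 6x) -4(y² - 14y) = 171
Completing the square gives 5(x + 3)² -4(y - 7)² = 171 + 45 - 196 = 20.
Dividing both sides by 20: (x + 3)²/4 - (y - 7)²/5 = 1
Hyperbola, center (-3, 7), transverse axis horizontal; a² = 4, b² = 5.
a = 2. Vertices at (h ± a, k).

(-5, 7) and (-1, 7)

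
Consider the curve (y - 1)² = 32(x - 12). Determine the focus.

(20, 1)

Vertex (12, 1); 4p = 32 so p = 8. Opens right.
Focus is p units from the vertex along the axis: (h + p, k).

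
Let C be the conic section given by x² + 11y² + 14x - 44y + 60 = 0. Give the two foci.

(-7 - √30, 2) and (-7 + √30, 2)

Group: (x² + 14x) + 11(y² - 4y) = -60
Complete the square in x and y: (x + 7)² + 11(y - 2)² = -60 + 49 + 44 = 33
Dividing both sides by 33: (x + 7)²/33 + (y - 2)²/3 = 1
Ellipse, center (-7, 2), major axis horizontal; a² = 33, b² = 3.
c² = a² - b² = 33 - 3 = 30, so c = √30.
Foci lie on the horizontal axis through the center: (h ± c, k).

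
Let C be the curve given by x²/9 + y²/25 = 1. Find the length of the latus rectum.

Center (0, 0). The larger denominator 25 sits under the y-term, so the major axis is vertical; a² = 25, b² = 9.
Latus rectum length = 2b²/a = 2·9/5 = 18/5.

18/5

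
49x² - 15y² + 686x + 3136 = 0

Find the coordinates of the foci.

(-7, -8) and (-7, 8)

Group: 49(x² + 14x) -15y² = -3136
49(x + 7)² -15y² = -3136 + 2401 + 0 = -735
Dividing both sides by -735: y²/49 - (x + 7)²/15 = 1
Hyperbola, center (-7, 0), transverse axis vertical; a² = 49, b² = 15.
c² = a² + b² = 49 + 15 = 64, so c = 8.
Foci lie on the vertical axis through the center: (h, k ± c).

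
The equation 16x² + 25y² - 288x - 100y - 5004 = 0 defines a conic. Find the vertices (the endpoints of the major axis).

Collect terms: 16(x² - 18x) + 25(y² - 4y) = 5004
Completing the square gives 16(x - 9)² + 25(y - 2)² = 5004 + 1296 + 100 = 6400.
Divide by 6400: (x - 9)²/400 + (y - 2)²/256 = 1
Ellipse, center (9, 2), major axis horizontal; a² = 400, b² = 256.
a = 20. Vertices at (h ± a, k).

(-11, 2) and (29, 2)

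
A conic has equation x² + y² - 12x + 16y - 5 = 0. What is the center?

(6, -8)

Group the x- and y-terms: (x² - 12x) + (y² + 16y) = 5
Complete the square: (x - 6)² + (y + 8)² = 5 + 36 + 64 = 105
So (x - 6)² + (y + 8)² = 105.
Circle centered at (6, -8) with r² = 105.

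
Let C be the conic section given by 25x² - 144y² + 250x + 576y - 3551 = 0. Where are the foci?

25(x² + 10x) -144(y² - 4y) = 3551
Complete the square in x and y: 25(x + 5)² -144(y - 2)² = 3551 + 625 - 576 = 3600
Divide through by 3600 to get (x + 5)²/144 - (y - 2)²/25 = 1.
Hyperbola, center (-5, 2), transverse axis horizontal; a² = 144, b² = 25.
c² = a² + b² = 144 + 25 = 169, so c = 13.
Foci lie on the horizontal axis through the center: (h ± c, k).

(-18, 2) and (8, 2)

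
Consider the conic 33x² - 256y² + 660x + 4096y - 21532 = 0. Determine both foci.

(-27, 8) and (7, 8)

Rearranging, 33(x² + 20x) -256(y² - 16y) = 21532.
Complete the square: 33(x + 10)² -256(y - 8)² = 21532 + 3300 - 16384 = 8448
Divide through by 8448 to get (x + 10)²/256 - (y - 8)²/33 = 1.
Hyperbola, center (-10, 8), transverse axis horizontal; a² = 256, b² = 33.
c² = a² + b² = 256 + 33 = 289, so c = 17.
Foci lie on the horizontal axis through the center: (h ± c, k).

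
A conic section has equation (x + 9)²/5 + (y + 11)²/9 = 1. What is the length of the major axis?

Center (-9, -11). The larger denominator 9 sits under the y-term, so the major axis is vertical; a² = 9, b² = 5.
a² = 9 so a = 3; the major axis has length 2a = 6.

6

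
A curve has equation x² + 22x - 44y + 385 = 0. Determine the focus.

Only x is squared. Complete the square in x: (x + 11)² = 44(y - 6).
Vertex (-11, 6); 4p = 44 so p = 11. Opens up.
Focus is p units from the vertex along the axis: (h, k + p).

(-11, 17)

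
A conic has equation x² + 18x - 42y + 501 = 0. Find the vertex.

(-9, 10)

Only x is squared. Complete the square in x: (x + 9)² = 42(y - 10).
Vertex (-9, 10); 4p = 42 so p = 21/2. Opens up.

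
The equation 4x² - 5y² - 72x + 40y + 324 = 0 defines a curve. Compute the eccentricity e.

e = 3/2

4(x² - 18x) -5(y² - 8y) = -324
4(x - 9)² -5(y - 4)² = -324 + 324 - 80 = -80
Dividing both sides by -80: (y - 4)²/16 - (x - 9)²/20 = 1
Hyperbola, center (9, 4), transverse axis vertical; a² = 16, b² = 20.
c² = a² + b² = 36, so c = 6.
e = c/a = 6/4 = 3/2.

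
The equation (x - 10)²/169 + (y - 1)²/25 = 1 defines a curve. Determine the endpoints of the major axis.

Center (10, 1). The larger denominator 169 sits under the x-term, so the major axis is horizontal; a² = 169, b² = 25.
a = 13. Vertices at (h ± a, k).

(-3, 1) and (23, 1)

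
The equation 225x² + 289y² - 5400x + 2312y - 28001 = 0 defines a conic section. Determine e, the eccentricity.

225(x² - 24x) + 289(y² + 8y) = 28001
Complete the square: 225(x - 12)² + 289(y + 4)² = 28001 + 32400 + 4624 = 65025
Divide by 65025: (x - 12)²/289 + (y + 4)²/225 = 1
Ellipse, center (12, -4), major axis horizontal; a² = 289, b² = 225.
c² = a² - b² = 64, so c = 8.
e = c/a = 8/17.

e = 8/17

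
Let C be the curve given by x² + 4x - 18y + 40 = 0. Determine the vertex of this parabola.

(-2, 2)

Only x is squared. Complete the square in x: (x + 2)² = 18(y - 2).
Vertex (-2, 2); 4p = 18 so p = 9/2. Opens up.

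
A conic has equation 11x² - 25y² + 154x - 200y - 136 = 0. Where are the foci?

(-13, -4) and (-1, -4)

Group the x- and y-terms: 11(x² + 14x) -25(y² + 8y) = 136
Complete the square: 11(x + 7)² -25(y + 4)² = 136 + 539 - 400 = 275
Divide by 275: (x + 7)²/25 - (y + 4)²/11 = 1
Hyperbola, center (-7, -4), transverse axis horizontal; a² = 25, b² = 11.
c² = a² + b² = 25 + 11 = 36, so c = 6.
Foci lie on the horizontal axis through the center: (h ± c, k).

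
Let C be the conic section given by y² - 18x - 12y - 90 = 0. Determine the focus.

(-5/2, 6)

Only y is squared. Complete the square in y: (y - 6)² = 18(x + 7).
Vertex (-7, 6); 4p = 18 so p = 9/2. Opens right.
Focus is p units from the vertex along the axis: (h + p, k).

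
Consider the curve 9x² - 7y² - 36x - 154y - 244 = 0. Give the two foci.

Rearranging, 9(x² - 4x) -7(y² + 22y) = 244.
9(x - 2)² -7(y + 11)² = 244 + 36 - 847 = -567
Divide by -567: (y + 11)²/81 - (x - 2)²/63 = 1
Hyperbola, center (2, -11), transverse axis vertical; a² = 81, b² = 63.
c² = a² + b² = 81 + 63 = 144, so c = 12.
Foci lie on the vertical axis through the center: (h, k ± c).

(2, -23) and (2, 1)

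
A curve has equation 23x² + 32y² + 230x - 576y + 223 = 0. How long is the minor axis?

4√23

Rearranging, 23(x² + 10x) + 32(y² - 18y) = -223.
23(x + 5)² + 32(y - 9)² = -223 + 575 + 2592 = 2944
Divide through by 2944 to get (x + 5)²/128 + (y - 9)²/92 = 1.
Ellipse, center (-5, 9), major axis horizontal; a² = 128, b² = 92.
b² = 92 so b = 2√23; the minor axis has length 2b = 4√23.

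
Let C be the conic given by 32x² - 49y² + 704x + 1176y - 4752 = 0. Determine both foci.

Rearranging, 32(x² + 22x) -49(y² - 24y) = 4752.
Complete the square: 32(x + 11)² -49(y - 12)² = 4752 + 3872 - 7056 = 1568
Divide by 1568: (x + 11)²/49 - (y - 12)²/32 = 1
Hyperbola, center (-11, 12), transverse axis horizontal; a² = 49, b² = 32.
c² = a² + b² = 49 + 32 = 81, so c = 9.
Foci lie on the horizontal axis through the center: (h ± c, k).

(-20, 12) and (-2, 12)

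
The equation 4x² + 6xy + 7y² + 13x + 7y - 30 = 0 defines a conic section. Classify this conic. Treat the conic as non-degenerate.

A = 4, B = 6, C = 7.
Discriminant B² − 4AC = 6² − 4·4·7 = -76.
B² − 4AC < 0 ⇒ ellipse.

ellipse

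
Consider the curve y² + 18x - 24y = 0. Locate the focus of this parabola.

(7/2, 12)

Only y is squared. Complete the square in y: (y - 12)² = -18(x - 8).
Vertex (8, 12); 4p = -18 so p = -9/2. Opens left.
Focus is p units from the vertex along the axis: (h + p, k).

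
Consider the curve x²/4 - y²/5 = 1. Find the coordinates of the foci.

(-3, 0) and (3, 0)

Center (0, 0). The positive term is the x-term, so the transverse axis is horizontal; a² = 4, b² = 5.
c² = a² + b² = 4 + 5 = 9, so c = 3.
Foci lie on the horizontal axis through the center: (h ± c, k).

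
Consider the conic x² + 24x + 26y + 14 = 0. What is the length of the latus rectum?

26

Only x is squared. Complete the square in x: (x + 12)² = -26(y - 5).
Vertex (-12, 5); 4p = -26 so p = -13/2. Opens down.
Latus rectum length = |4p| = 26.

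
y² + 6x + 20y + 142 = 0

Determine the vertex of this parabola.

(-7, -10)

Only y is squared. Complete the square in y: (y + 10)² = -6(x + 7).
Vertex (-7, -10); 4p = -6 so p = -3/2. Opens left.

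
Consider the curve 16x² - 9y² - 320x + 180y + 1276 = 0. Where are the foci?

Collect terms: 16(x² - 20x) -9(y² - 20y) = -1276
Completing the square gives 16(x - 10)² -9(y - 10)² = -1276 + 1600 - 900 = -576.
Dividing both sides by -576: (y - 10)²/64 - (x - 10)²/36 = 1
Hyperbola, center (10, 10), transverse axis vertical; a² = 64, b² = 36.
c² = a² + b² = 64 + 36 = 100, so c = 10.
Foci lie on the vertical axis through the center: (h, k ± c).

(10, 0) and (10, 20)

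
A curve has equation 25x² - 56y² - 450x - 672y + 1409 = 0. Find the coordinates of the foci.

(9, -15) and (9, 3)

Group: 25(x² - 18x) -56(y² + 12y) = -1409
Completing the square gives 25(x - 9)² -56(y + 6)² = -1409 + 2025 - 2016 = -1400.
Divide by -1400: (y + 6)²/25 - (x - 9)²/56 = 1
Hyperbola, center (9, -6), transverse axis vertical; a² = 25, b² = 56.
c² = a² + b² = 25 + 56 = 81, so c = 9.
Foci lie on the vertical axis through the center: (h, k ± c).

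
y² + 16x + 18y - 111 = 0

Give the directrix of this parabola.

Only y is squared. Complete the square in y: (y + 9)² = -16(x - 12).
Vertex (12, -9); 4p = -16 so p = -4. Opens left.
Directrix is the vertical line x = h − p = 12 − (-4) = 16.

x = 16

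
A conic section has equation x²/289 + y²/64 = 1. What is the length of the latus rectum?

128/17

Center (0, 0). The larger denominator 289 sits under the x-term, so the major axis is horizontal; a² = 289, b² = 64.
Latus rectum length = 2b²/a = 2·64/17 = 128/17.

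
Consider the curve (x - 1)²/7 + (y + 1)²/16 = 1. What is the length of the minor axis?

2√7

Center (1, -1). The larger denominator 16 sits under the y-term, so the major axis is vertical; a² = 16, b² = 7.
b² = 7 so b = √7; the minor axis has length 2b = 2√7.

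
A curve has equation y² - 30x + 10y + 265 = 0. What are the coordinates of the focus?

(31/2, -5)

Only y is squared. Complete the square in y: (y + 5)² = 30(x - 8).
Vertex (8, -5); 4p = 30 so p = 15/2. Opens right.
Focus is p units from the vertex along the axis: (h + p, k).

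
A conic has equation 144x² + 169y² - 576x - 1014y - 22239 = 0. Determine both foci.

(-3, 3) and (7, 3)

Rearranging, 144(x² - 4x) + 169(y² - 6y) = 22239.
144(x - 2)² + 169(y - 3)² = 22239 + 576 + 1521 = 24336
Divide by 24336: (x - 2)²/169 + (y - 3)²/144 = 1
Ellipse, center (2, 3), major axis horizontal; a² = 169, b² = 144.
c² = a² - b² = 169 - 144 = 25, so c = 5.
Foci lie on the horizontal axis through the center: (h ± c, k).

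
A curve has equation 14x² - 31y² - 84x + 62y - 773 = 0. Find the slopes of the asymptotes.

√434/31 and -√434/31

14(x² - 6x) -31(y² - 2y) = 773
Completing the square gives 14(x - 3)² -31(y - 1)² = 773 + 126 - 31 = 868.
Divide by 868: (x - 3)²/62 - (y - 1)²/28 = 1
Hyperbola, center (3, 1), transverse axis horizontal; a² = 62, b² = 28.
For a horizontal hyperbola the asymptotes have slope ±b/a.
Here that is ±2√7/√62 = ±√434/31.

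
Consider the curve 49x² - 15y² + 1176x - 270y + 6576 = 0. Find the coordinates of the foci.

(-12, -17) and (-12, -1)

Rearranging, 49(x² + 24x) -15(y² + 18y) = -6576.
Complete the square: 49(x + 12)² -15(y + 9)² = -6576 + 7056 - 1215 = -735
Divide through by -735 to get (y + 9)²/49 - (x + 12)²/15 = 1.
Hyperbola, center (-12, -9), transverse axis vertical; a² = 49, b² = 15.
c² = a² + b² = 49 + 15 = 64, so c = 8.
Foci lie on the vertical axis through the center: (h, k ± c).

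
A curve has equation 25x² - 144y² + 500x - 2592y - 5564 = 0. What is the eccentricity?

e = 13/5

Group: 25(x² + 20x) -144(y² + 18y) = 5564
Complete the square: 25(x + 10)² -144(y + 9)² = 5564 + 2500 - 11664 = -3600
Divide through by -3600 to get (y + 9)²/25 - (x + 10)²/144 = 1.
Hyperbola, center (-10, -9), transverse axis vertical; a² = 25, b² = 144.
c² = a² + b² = 169, so c = 13.
e = c/a = 13/5.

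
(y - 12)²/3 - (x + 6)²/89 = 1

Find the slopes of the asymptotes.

Center (-6, 12). The positive term is the y-term, so the transverse axis is vertical; a² = 3, b² = 89.
For a vertical hyperbola the asymptotes have slope ±a/b.
Here that is ±√3/√89 = ±√267/89.

√267/89 and -√267/89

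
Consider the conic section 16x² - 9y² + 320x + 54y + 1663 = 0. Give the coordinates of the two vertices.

(-10, -1) and (-10, 7)

Group the x- and y-terms: 16(x² + 20x) -9(y² - 6y) = -1663
Complete the square: 16(x + 10)² -9(y - 3)² = -1663 + 1600 - 81 = -144
Dividing both sides by -144: (y - 3)²/16 - (x + 10)²/9 = 1
Hyperbola, center (-10, 3), transverse axis vertical; a² = 16, b² = 9.
a = 4. Vertices at (h, k ± a).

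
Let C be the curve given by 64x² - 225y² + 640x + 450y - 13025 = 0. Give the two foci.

(-22, 1) and (12, 1)

Group the x- and y-terms: 64(x² + 10x) -225(y² - 2y) = 13025
Completing the square gives 64(x + 5)² -225(y - 1)² = 13025 + 1600 - 225 = 14400.
Divide through by 14400 to get (x + 5)²/225 - (y - 1)²/64 = 1.
Hyperbola, center (-5, 1), transverse axis horizontal; a² = 225, b² = 64.
c² = a² + b² = 225 + 64 = 289, so c = 17.
Foci lie on the horizontal axis through the center: (h ± c, k).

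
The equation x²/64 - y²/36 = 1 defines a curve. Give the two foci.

(-10, 0) and (10, 0)

Center (0, 0). The positive term is the x-term, so the transverse axis is horizontal; a² = 64, b² = 36.
c² = a² + b² = 64 + 36 = 100, so c = 10.
Foci lie on the horizontal axis through the center: (h ± c, k).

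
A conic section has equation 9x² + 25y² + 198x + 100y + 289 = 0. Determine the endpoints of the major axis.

(-21, -2) and (-1, -2)

Collect terms: 9(x² + 22x) + 25(y² + 4y) = -289
Complete the square: 9(x + 11)² + 25(y + 2)² = -289 + 1089 + 100 = 900
Dividing both sides by 900: (x + 11)²/100 + (y + 2)²/36 = 1
Ellipse, center (-11, -2), major axis horizontal; a² = 100, b² = 36.
a = 10. Vertices at (h ± a, k).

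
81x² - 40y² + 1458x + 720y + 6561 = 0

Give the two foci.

Group: 81(x² + 18x) -40(y² - 18y) = -6561
81(x + 9)² -40(y - 9)² = -6561 + 6561 - 3240 = -3240
Divide through by -3240 to get (y - 9)²/81 - (x + 9)²/40 = 1.
Hyperbola, center (-9, 9), transverse axis vertical; a² = 81, b² = 40.
c² = a² + b² = 81 + 40 = 121, so c = 11.
Foci lie on the vertical axis through the center: (h, k ± c).

(-9, -2) and (-9, 20)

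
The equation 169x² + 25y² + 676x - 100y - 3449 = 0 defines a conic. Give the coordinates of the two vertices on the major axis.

(-2, -11) and (-2, 15)

Group: 169(x² + 4x) + 25(y² - 4y) = 3449
169(x + 2)² + 25(y - 2)² = 3449 + 676 + 100 = 4225
Divide by 4225: (x + 2)²/25 + (y - 2)²/169 = 1
Ellipse, center (-2, 2), major axis vertical; a² = 169, b² = 25.
a = 13. Vertices at (h, k ± a).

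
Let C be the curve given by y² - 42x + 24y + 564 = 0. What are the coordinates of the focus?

(41/2, -12)

Only y is squared. Complete the square in y: (y + 12)² = 42(x - 10).
Vertex (10, -12); 4p = 42 so p = 21/2. Opens right.
Focus is p units from the vertex along the axis: (h + p, k).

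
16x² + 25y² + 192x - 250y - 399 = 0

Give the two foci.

(-12, 5) and (0, 5)

Group: 16(x² + 12x) + 25(y² - 10y) = 399
Complete the square in x and y: 16(x + 6)² + 25(y - 5)² = 399 + 576 + 625 = 1600
Dividing both sides by 1600: (x + 6)²/100 + (y - 5)²/64 = 1
Ellipse, center (-6, 5), major axis horizontal; a² = 100, b² = 64.
c² = a² - b² = 100 - 64 = 36, so c = 6.
Foci lie on the horizontal axis through the center: (h ± c, k).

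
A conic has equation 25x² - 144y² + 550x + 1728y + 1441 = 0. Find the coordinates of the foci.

Group: 25(x² + 22x) -144(y² - 12y) = -1441
Complete the square in x and y: 25(x + 11)² -144(y - 6)² = -1441 + 3025 - 5184 = -3600
Dividing both sides by -3600: (y - 6)²/25 - (x + 11)²/144 = 1
Hyperbola, center (-11, 6), transverse axis vertical; a² = 25, b² = 144.
c² = a² + b² = 25 + 144 = 169, so c = 13.
Foci lie on the vertical axis through the center: (h, k ± c).

(-11, -7) and (-11, 19)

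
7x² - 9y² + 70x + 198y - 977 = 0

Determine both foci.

Rearranging, 7(x² + 10x) -9(y² - 22y) = 977.
7(x + 5)² -9(y - 11)² = 977 + 175 - 1089 = 63
Divide by 63: (x + 5)²/9 - (y - 11)²/7 = 1
Hyperbola, center (-5, 11), transverse axis horizontal; a² = 9, b² = 7.
c² = a² + b² = 9 + 7 = 16, so c = 4.
Foci lie on the horizontal axis through the center: (h ± c, k).

(-9, 11) and (-1, 11)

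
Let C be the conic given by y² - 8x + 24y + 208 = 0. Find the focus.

(10, -12)

Only y is squared. Complete the square in y: (y + 12)² = 8(x - 8).
Vertex (8, -12); 4p = 8 so p = 2. Opens right.
Focus is p units from the vertex along the axis: (h + p, k).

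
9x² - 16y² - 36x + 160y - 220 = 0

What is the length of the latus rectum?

Group the x- and y-terms: 9(x² - 4x) -16(y² - 10y) = 220
Completing the square gives 9(x - 2)² -16(y - 5)² = 220 + 36 - 400 = -144.
Divide by -144: (y - 5)²/9 - (x - 2)²/16 = 1
Hyperbola, center (2, 5), transverse axis vertical; a² = 9, b² = 16.
Latus rectum length = 2b²/a = 2·16/3 = 32/3.

32/3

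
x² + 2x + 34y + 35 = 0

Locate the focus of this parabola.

Only x is squared. Complete the square in x: (x + 1)² = -34(y + 1).
Vertex (-1, -1); 4p = -34 so p = -17/2. Opens down.
Focus is p units from the vertex along the axis: (h, k + p).

(-1, -19/2)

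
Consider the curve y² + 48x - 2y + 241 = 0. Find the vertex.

(-5, 1)

Only y is squared. Complete the square in y: (y - 1)² = -48(x + 5).
Vertex (-5, 1); 4p = -48 so p = -12. Opens left.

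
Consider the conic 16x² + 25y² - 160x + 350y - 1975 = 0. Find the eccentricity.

16(x² - 10x) + 25(y² + 14y) = 1975
Complete the square in x and y: 16(x - 5)² + 25(y + 7)² = 1975 + 400 + 1225 = 3600
Divide through by 3600 to get (x - 5)²/225 + (y + 7)²/144 = 1.
Ellipse, center (5, -7), major axis horizontal; a² = 225, b² = 144.
c² = a² - b² = 81, so c = 9.
e = c/a = 9/15 = 3/5.

e = 3/5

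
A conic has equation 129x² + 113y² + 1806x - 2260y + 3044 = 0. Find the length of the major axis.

2√129

Collect terms: 129(x² + 14x) + 113(y² - 20y) = -3044
Completing the square gives 129(x + 7)² + 113(y - 10)² = -3044 + 6321 + 11300 = 14577.
Divide through by 14577 to get (x + 7)²/113 + (y - 10)²/129 = 1.
Ellipse, center (-7, 10), major axis vertical; a² = 129, b² = 113.
a² = 129 so a = √129; the major axis has length 2a = 2√129.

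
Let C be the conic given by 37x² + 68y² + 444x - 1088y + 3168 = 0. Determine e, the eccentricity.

37(x² + 12x) + 68(y² - 16y) = -3168
Completing the square gives 37(x + 6)² + 68(y - 8)² = -3168 + 1332 + 4352 = 2516.
Dividing both sides by 2516: (x + 6)²/68 + (y - 8)²/37 = 1
Ellipse, center (-6, 8), major axis horizontal; a² = 68, b² = 37.
c² = a² - b² = 31, so c = √31.
e = c/a = √31/2√17 = √527/34.

e = √527/34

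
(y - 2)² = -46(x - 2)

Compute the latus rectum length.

Vertex (2, 2); 4p = -46 so p = -23/2. Opens left.
Latus rectum length = |4p| = 46.

46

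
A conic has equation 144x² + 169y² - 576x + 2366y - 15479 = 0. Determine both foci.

Collect terms: 144(x² - 4x) + 169(y² + 14y) = 15479
Complete the square: 144(x - 2)² + 169(y + 7)² = 15479 + 576 + 8281 = 24336
Divide by 24336: (x - 2)²/169 + (y + 7)²/144 = 1
Ellipse, center (2, -7), major axis horizontal; a² = 169, b² = 144.
c² = a² - b² = 169 - 144 = 25, so c = 5.
Foci lie on the horizontal axis through the center: (h ± c, k).

(-3, -7) and (7, -7)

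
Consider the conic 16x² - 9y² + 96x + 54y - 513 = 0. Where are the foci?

Rearranging, 16(x² + 6x) -9(y² - 6y) = 513.
Complete the square in x and y: 16(x + 3)² -9(y - 3)² = 513 + 144 - 81 = 576
Divide through by 576 to get (x + 3)²/36 - (y - 3)²/64 = 1.
Hyperbola, center (-3, 3), transverse axis horizontal; a² = 36, b² = 64.
c² = a² + b² = 36 + 64 = 100, so c = 10.
Foci lie on the horizontal axis through the center: (h ± c, k).

(-13, 3) and (7, 3)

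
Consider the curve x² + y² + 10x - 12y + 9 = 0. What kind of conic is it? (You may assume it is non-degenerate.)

No xy term. Coefficients of x² and y² are A = 1, C = 1.
A = C (same sign) ⇒ circle.

circle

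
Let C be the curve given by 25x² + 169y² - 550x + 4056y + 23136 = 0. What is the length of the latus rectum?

50/13

25(x² - 22x) + 169(y² + 24y) = -23136
Completing the square gives 25(x - 11)² + 169(y + 12)² = -23136 + 3025 + 24336 = 4225.
Divide through by 4225 to get (x - 11)²/169 + (y + 12)²/25 = 1.
Ellipse, center (11, -12), major axis horizontal; a² = 169, b² = 25.
Latus rectum length = 2b²/a = 2·25/13 = 50/13.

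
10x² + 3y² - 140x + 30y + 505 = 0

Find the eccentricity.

Group: 10(x² - 14x) + 3(y² + 10y) = -505
Complete the square in x and y: 10(x - 7)² + 3(y + 5)² = -505 + 490 + 75 = 60
Divide by 60: (x - 7)²/6 + (y + 5)²/20 = 1
Ellipse, center (7, -5), major axis vertical; a² = 20, b² = 6.
c² = a² - b² = 14, so c = √14.
e = c/a = √14/2√5 = √70/10.

e = √70/10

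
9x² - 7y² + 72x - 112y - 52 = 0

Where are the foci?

Group: 9(x² + 8x) -7(y² + 16y) = 52
Completing the square gives 9(x + 4)² -7(y + 8)² = 52 + 144 - 448 = -252.
Divide by -252: (y + 8)²/36 - (x + 4)²/28 = 1
Hyperbola, center (-4, -8), transverse axis vertical; a² = 36, b² = 28.
c² = a² + b² = 36 + 28 = 64, so c = 8.
Foci lie on the vertical axis through the center: (h, k ± c).

(-4, -16) and (-4, 0)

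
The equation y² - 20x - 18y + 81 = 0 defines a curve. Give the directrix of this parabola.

x = -5

Only y is squared. Complete the square in y: (y - 9)² = 20x.
Vertex (0, 9); 4p = 20 so p = 5. Opens right.
Directrix is the vertical line x = h − p = 0 − (5) = -5.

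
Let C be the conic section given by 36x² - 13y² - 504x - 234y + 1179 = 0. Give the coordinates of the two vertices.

(7, -15) and (7, -3)

36(x² - 14x) -13(y² + 18y) = -1179
Completing the square gives 36(x - 7)² -13(y + 9)² = -1179 + 1764 - 1053 = -468.
Divide through by -468 to get (y + 9)²/36 - (x - 7)²/13 = 1.
Hyperbola, center (7, -9), transverse axis vertical; a² = 36, b² = 13.
a = 6. Vertices at (h, k ± a).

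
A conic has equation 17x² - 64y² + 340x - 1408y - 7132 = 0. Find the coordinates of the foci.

Group the x- and y-terms: 17(x² + 20x) -64(y² + 22y) = 7132
Complete the square in x and y: 17(x + 10)² -64(y + 11)² = 7132 + 1700 - 7744 = 1088
Divide by 1088: (x + 10)²/64 - (y + 11)²/17 = 1
Hyperbola, center (-10, -11), transverse axis horizontal; a² = 64, b² = 17.
c² = a² + b² = 64 + 17 = 81, so c = 9.
Foci lie on the horizontal axis through the center: (h ± c, k).

(-19, -11) and (-1, -11)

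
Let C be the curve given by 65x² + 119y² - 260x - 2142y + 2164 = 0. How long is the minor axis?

2√65

Collect terms: 65(x² - 4x) + 119(y² - 18y) = -2164
Complete the square: 65(x - 2)² + 119(y - 9)² = -2164 + 260 + 9639 = 7735
Divide by 7735: (x - 2)²/119 + (y - 9)²/65 = 1
Ellipse, center (2, 9), major axis horizontal; a² = 119, b² = 65.
b² = 65 so b = √65; the minor axis has length 2b = 2√65.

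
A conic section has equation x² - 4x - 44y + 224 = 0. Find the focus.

Only x is squared. Complete the square in x: (x - 2)² = 44(y - 5).
Vertex (2, 5); 4p = 44 so p = 11. Opens up.
Focus is p units from the vertex along the axis: (h, k + p).

(2, 16)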